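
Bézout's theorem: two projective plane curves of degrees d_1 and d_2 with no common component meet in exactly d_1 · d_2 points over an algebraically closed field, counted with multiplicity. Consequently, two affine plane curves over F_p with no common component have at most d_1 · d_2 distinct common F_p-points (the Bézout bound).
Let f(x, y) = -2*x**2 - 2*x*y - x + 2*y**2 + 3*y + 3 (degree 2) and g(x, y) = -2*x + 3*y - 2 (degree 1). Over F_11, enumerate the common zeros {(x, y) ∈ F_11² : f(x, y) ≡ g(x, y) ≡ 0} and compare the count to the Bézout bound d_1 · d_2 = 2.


Common zeros: {(1, 5)}; count = 1; Bézout bound = 2.

deg(f) = 2, deg(g) = 1, so Bézout bound = 2.
Scan x ∈ F_11. For each x, list the y ∈ F_11 with f(x, y) ≡ 0 and those with g(x, y) ≡ 0 (mod 11); the common zeros in that column are the intersection.
  x = 0: f ≡ 0 at y ∈ ∅; g ≡ 0 at y ∈ {8}; common: ∅.
  x = 1: f ≡ 0 at y ∈ {0, 5}; g ≡ 0 at y ∈ {5}; common: {5}.
  x = 2: f ≡ 0 at y ∈ ∅; g ≡ 0 at y ∈ {2}; common: ∅.
  x = 3: f ≡ 0 at y ∈ ∅; g ≡ 0 at y ∈ {10}; common: ∅.
  x = 4: f ≡ 0 at y ∈ {0, 8}; g ≡ 0 at y ∈ {7}; common: ∅.
  x = 5: f ≡ 0 at y ∈ {3, 6}; g ≡ 0 at y ∈ {4}; common: ∅.
  x = 6: f ≡ 0 at y ∈ ∅; g ≡ 0 at y ∈ {1}; common: ∅.
  x = 7: f ≡ 0 at y ∈ ∅; g ≡ 0 at y ∈ {9}; common: ∅.
  x = 8: f ≡ 0 at y ∈ {3, 9}; g ≡ 0 at y ∈ {6}; common: ∅.
  x = 9: f ≡ 0 at y ∈ ∅; g ≡ 0 at y ∈ {3}; common: ∅.
  x = 10: f ≡ 0 at y ∈ {5, 9}; g ≡ 0 at y ∈ {0}; common: ∅.
Collecting: common zeros = {(1, 5)}, so the count is 1.
Comparison with the Bézout bound: 1 ≤ 2 = deg(f)·deg(g), as expected for curves with no common component (the affine F_11-count falls short of the bound because intersections may lie at infinity, over extension fields, or carry multiplicity).


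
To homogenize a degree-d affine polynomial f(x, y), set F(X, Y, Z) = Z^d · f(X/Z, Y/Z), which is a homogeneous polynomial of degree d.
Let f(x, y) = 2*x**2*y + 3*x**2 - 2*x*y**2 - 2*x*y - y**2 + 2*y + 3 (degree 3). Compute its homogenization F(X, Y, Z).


F(X, Y, Z) = 2*X**2*Y + 3*X**2*Z - 2*X*Y**2 - 2*X*Y*Z - Y**2*Z + 2*Y*Z**2 + 3*Z**3

deg(f) = 3.
Substitute x = X/Z, y = Y/Z into f, then multiply by Z^3.
  monomial 2·x^2·y^1 ↦ 2·X^2·Y^1·Z^0.
  monomial 3·x^2·y^0 ↦ 3·X^2·Y^0·Z^1.
  monomial -2·x^1·y^2 ↦ -2·X^1·Y^2·Z^0.
  monomial -2·x^1·y^1 ↦ -2·X^1·Y^1·Z^1.
  monomial -1·x^0·y^2 ↦ -1·X^0·Y^2·Z^1.
  monomial 2·x^0·y^1 ↦ 2·X^0·Y^1·Z^2.
  monomial 3·x^0·y^0 ↦ 3·X^0·Y^0·Z^3.
Collecting: F(X, Y, Z) = 2*X**2*Y + 3*X**2*Z - 2*X*Y**2 - 2*X*Y*Z - Y**2*Z + 2*Y*Z**2 + 3*Z**3.


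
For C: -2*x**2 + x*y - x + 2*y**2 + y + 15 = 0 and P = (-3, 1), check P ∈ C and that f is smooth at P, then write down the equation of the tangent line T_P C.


Tangent line at P: 12*x + 2*y + 34 = 0.

Step 1: f(-3, 1) = 0, so P lies on C.
Step 2: partial derivatives
  f_x(x, y) = -4*x + y - 1, f_y(x, y) = x + 4*y + 1.
  f_x(P) = 12, f_y(P) = 2 (gradient nonzero, so P is smooth).
Step 3: tangent line at P: 12·(x − -3) + 2·(y − 1) = 0.
Expanding: 12*x + 2*y + 34 = 0.


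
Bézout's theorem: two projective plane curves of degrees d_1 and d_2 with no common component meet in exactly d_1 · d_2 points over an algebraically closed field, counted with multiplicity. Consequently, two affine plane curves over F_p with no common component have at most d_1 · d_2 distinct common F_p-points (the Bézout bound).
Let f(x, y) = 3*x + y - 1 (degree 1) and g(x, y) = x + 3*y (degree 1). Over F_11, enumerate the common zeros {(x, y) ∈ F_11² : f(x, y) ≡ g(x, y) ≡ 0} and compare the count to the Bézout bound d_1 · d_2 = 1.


Common zeros: {(10, 4)}; count = 1; Bézout bound = 1.

deg(f) = 1, deg(g) = 1, so Bézout bound = 1.
Scan x ∈ F_11. For each x, list the y ∈ F_11 with f(x, y) ≡ 0 and those with g(x, y) ≡ 0 (mod 11); the common zeros in that column are the intersection.
  x = 0: f ≡ 0 at y ∈ {1}; g ≡ 0 at y ∈ {0}; common: ∅.
  x = 1: f ≡ 0 at y ∈ {9}; g ≡ 0 at y ∈ {7}; common: ∅.
  x = 2: f ≡ 0 at y ∈ {6}; g ≡ 0 at y ∈ {3}; common: ∅.
  x = 3: f ≡ 0 at y ∈ {3}; g ≡ 0 at y ∈ {10}; common: ∅.
  x = 4: f ≡ 0 at y ∈ {0}; g ≡ 0 at y ∈ {6}; common: ∅.
  x = 5: f ≡ 0 at y ∈ {8}; g ≡ 0 at y ∈ {2}; common: ∅.
  x = 6: f ≡ 0 at y ∈ {5}; g ≡ 0 at y ∈ {9}; common: ∅.
  x = 7: f ≡ 0 at y ∈ {2}; g ≡ 0 at y ∈ {5}; common: ∅.
  x = 8: f ≡ 0 at y ∈ {10}; g ≡ 0 at y ∈ {1}; common: ∅.
  x = 9: f ≡ 0 at y ∈ {7}; g ≡ 0 at y ∈ {8}; common: ∅.
  x = 10: f ≡ 0 at y ∈ {4}; g ≡ 0 at y ∈ {4}; common: {4}.
Collecting: common zeros = {(10, 4)}, so the count is 1.
Comparison with the Bézout bound: 1 ≤ 1 = deg(f)·deg(g), as expected for curves with no common component (the bound is attained).


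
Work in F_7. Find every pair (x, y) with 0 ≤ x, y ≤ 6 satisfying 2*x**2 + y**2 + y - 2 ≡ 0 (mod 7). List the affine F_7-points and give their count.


Affine F_7-points: {(0, 1), (0, 5), (1, 0), (1, 6), (3, 3), (4, 3), (6, 0), (6, 6)}; count = 8.

For each of the 49 pairs (x, y) ∈ F_7², evaluate f(x, y) mod 7. Record the zeros.
  x = 0: [0↦5, 1↦0, 2↦4, 3↦3, 4↦4, 5↦0, 6↦5]  zeros at y ∈ {1, 5}
  x = 1: [0↦0, 1↦2, 2↦6, 3↦5, 4↦6, 5↦2, 6↦0]  zeros at y ∈ {0, 6}
  x = 2: [0↦6, 1↦1, 2↦5, 3↦4, 4↦5, 5↦1, 6↦6]  zeros at y ∈ ∅
  x = 3: [0↦2, 1↦4, 2↦1, 3↦0, 4↦1, 5↦4, 6↦2]  zeros at y ∈ {3}
  x = 4: [0↦2, 1↦4, 2↦1, 3↦0, 4↦1, 5↦4, 6↦2]  zeros at y ∈ {3}
  x = 5: [0↦6, 1↦1, 2↦5, 3↦4, 4↦5, 5↦1, 6↦6]  zeros at y ∈ ∅
  x = 6: [0↦0, 1↦2, 2↦6, 3↦5, 4↦6, 5↦2, 6↦0]  zeros at y ∈ {0, 6}
Collecting zeros: affine points = {(0, 1), (0, 5), (1, 0), (1, 6), (3, 3), (4, 3), (6, 0), (6, 6)}.
Total count |C(F_7)_aff| = 8.


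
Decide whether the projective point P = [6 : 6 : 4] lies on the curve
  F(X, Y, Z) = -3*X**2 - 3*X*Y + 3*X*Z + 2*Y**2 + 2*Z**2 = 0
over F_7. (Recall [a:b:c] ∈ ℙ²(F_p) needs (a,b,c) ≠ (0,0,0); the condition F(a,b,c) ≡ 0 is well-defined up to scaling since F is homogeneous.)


F(6,6,4) ≡ 2 (mod 7); P is NOT on the curve.

Evaluate F(6, 6, 4) term-by-term (mod 7).
  -3*X**2 ↦ -3·36·1·1 = -108
  -3*X*Y ↦ -3·6·6·1 = -108
  3*X*Z ↦ 3·6·1·4 = 72
  2*Y**2 ↦ 2·1·36·1 = 72
  2*Z**2 ↦ 2·1·1·16 = 32
Sum: F(6, 6, 4) = (-108) + (-108) + (72) + (72) + (32) = -40.
Reducing mod 7: -40 ≡ 2 (mod 7).
Since F(a, b, c) ≡ 2 ≠ 0 (mod 7), P does NOT lie on the curve.


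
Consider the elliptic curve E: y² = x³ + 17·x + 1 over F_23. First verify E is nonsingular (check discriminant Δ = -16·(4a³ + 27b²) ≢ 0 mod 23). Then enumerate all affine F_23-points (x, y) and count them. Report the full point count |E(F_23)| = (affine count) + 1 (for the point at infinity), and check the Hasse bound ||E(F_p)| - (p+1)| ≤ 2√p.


Affine points = {(0, 1), (0, 22), (4, 8), (4, 15), (5, 2), (5, 21), (7, 7), (7, 16), (9, 3), (9, 20), (11, 1), (11, 22), (12, 1), (12, 22), (13, 2), (13, 21), (14, 4), (14, 19), (22, 11), (22, 12)}; affine count = 20; |E(F_23)| = 21.

Discriminant check: Δ ∝ 4a³ + 27b² = 4·17³ + 27·1² = 4·4913 + 27·1 ≡ 14 (mod 23). Nonzero ⇒ E is nonsingular.
For each x ∈ F_23, compute rhs = x³ + 17·x + 1 mod 23, then count y ∈ F_23 with y² ≡ rhs.
  x = 0: rhs = 1, matching y values: 1, 22 (2 points).
  x = 1: rhs = 19, matching y values: none (0 points).
  x = 2: rhs = 20, matching y values: none (0 points).
  x = 3: rhs = 10, matching y values: none (0 points).
  x = 4: rhs = 18, matching y values: 8, 15 (2 points).
  x = 5: rhs = 4, matching y values: 2, 21 (2 points).
  x = 6: rhs = 20, matching y values: none (0 points).
  x = 7: rhs = 3, matching y values: 7, 16 (2 points).
  x = 8: rhs = 5, matching y values: none (0 points).
  x = 9: rhs = 9, matching y values: 3, 20 (2 points).
  x = 10: rhs = 21, matching y values: none (0 points).
  x = 11: rhs = 1, matching y values: 1, 22 (2 points).
  x = 12: rhs = 1, matching y values: 1, 22 (2 points).
  x = 13: rhs = 4, matching y values: 2, 21 (2 points).
  x = 14: rhs = 16, matching y values: 4, 19 (2 points).
  x = 15: rhs = 20, matching y values: none (0 points).
  x = 16: rhs = 22, matching y values: none (0 points).
  x = 17: rhs = 5, matching y values: none (0 points).
  x = 18: rhs = 21, matching y values: none (0 points).
  x = 19: rhs = 7, matching y values: none (0 points).
  x = 20: rhs = 15, matching y values: none (0 points).
  x = 21: rhs = 5, matching y values: none (0 points).
  x = 22: rhs = 6, matching y values: 11, 12 (2 points).
Total affine count: 20.
Full point count |E(F_23)| = 20 + 1 = 21.
Hasse bound: |21 − (23+1)| = |-3| = 3 ≤ 2√23 ≈ 9.5917 ✓.


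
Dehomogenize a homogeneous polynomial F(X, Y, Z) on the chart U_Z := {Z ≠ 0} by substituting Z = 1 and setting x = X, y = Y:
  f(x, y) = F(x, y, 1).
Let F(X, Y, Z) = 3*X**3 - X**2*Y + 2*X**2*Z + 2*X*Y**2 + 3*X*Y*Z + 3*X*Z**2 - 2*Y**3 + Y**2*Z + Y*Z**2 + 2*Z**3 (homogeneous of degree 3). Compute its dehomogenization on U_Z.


f(x, y) = 3*x**3 - x**2*y + 2*x**2 + 2*x*y**2 + 3*x*y + 3*x - 2*y**3 + y**2 + y + 2

On U_Z we set Z = 1. Each monomial c·X^i·Y^j·Z^k in F becomes c·x^i·y^j·1^k = c·x^i·y^j.
Substituting Z = 1: F(X, Y, 1) = 3*x**3 - x**2*y + 2*x**2 + 2*x*y**2 + 3*x*y + 3*x - 2*y**3 + y**2 + y + 2.
Note: deg(f) ≤ deg(F) = 3; strict inequality happens when F is divisible by Z (lost terms).


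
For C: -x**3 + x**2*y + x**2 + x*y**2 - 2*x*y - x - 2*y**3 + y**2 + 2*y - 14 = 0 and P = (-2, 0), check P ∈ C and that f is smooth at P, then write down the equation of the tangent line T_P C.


Tangent line at P: -17*x + 10*y - 34 = 0.

Step 1: f(-2, 0) = 0, so P lies on C.
Step 2: partial derivatives
  f_x(x, y) = -3*x**2 + 2*x*y + 2*x + y**2 - 2*y - 1, f_y(x, y) = x**2 + 2*x*y - 2*x - 6*y**2 + 2*y + 2.
  f_x(P) = -17, f_y(P) = 10 (gradient nonzero, so P is smooth).
Step 3: tangent line at P: -17·(x − -2) + 10·(y − 0) = 0.
Expanding: -17*x + 10*y - 34 = 0.


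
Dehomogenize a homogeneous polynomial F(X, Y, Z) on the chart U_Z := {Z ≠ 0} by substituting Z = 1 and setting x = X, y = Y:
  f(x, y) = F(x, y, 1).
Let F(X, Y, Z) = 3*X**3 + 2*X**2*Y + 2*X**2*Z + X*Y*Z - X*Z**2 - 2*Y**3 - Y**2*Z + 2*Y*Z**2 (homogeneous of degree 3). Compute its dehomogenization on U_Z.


f(x, y) = 3*x**3 + 2*x**2*y + 2*x**2 + x*y - x - 2*y**3 - y**2 + 2*y

On U_Z we set Z = 1. Each monomial c·X^i·Y^j·Z^k in F becomes c·x^i·y^j·1^k = c·x^i·y^j.
Substituting Z = 1: F(X, Y, 1) = 3*x**3 + 2*x**2*y + 2*x**2 + x*y - x - 2*y**3 - y**2 + 2*y.
Note: deg(f) ≤ deg(F) = 3; strict inequality happens when F is divisible by Z (lost terms).


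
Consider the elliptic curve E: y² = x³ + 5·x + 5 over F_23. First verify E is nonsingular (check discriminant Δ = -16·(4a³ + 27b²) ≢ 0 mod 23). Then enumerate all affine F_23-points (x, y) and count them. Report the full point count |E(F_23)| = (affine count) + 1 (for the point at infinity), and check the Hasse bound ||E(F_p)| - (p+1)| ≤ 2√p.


Affine points = {(2, 0), (3, 1), (3, 22), (13, 6), (13, 17), (14, 6), (14, 17), (16, 8), (16, 15), (17, 9), (17, 14), (18, 4), (18, 19), (19, 6), (19, 17), (20, 3), (20, 20)}; affine count = 17; |E(F_23)| = 18.

Discriminant check: Δ ∝ 4a³ + 27b² = 4·5³ + 27·5² = 4·125 + 27·25 ≡ 2 (mod 23). Nonzero ⇒ E is nonsingular.
For each x ∈ F_23, compute rhs = x³ + 5·x + 5 mod 23, then count y ∈ F_23 with y² ≡ rhs.
  x = 0: rhs = 5, matching y values: none (0 points).
  x = 1: rhs = 11, matching y values: none (0 points).
  x = 2: rhs = 0, matching y values: 0 (1 points).
  x = 3: rhs = 1, matching y values: 1, 22 (2 points).
  x = 4: rhs = 20, matching y values: none (0 points).
  x = 5: rhs = 17, matching y values: none (0 points).
  x = 6: rhs = 21, matching y values: none (0 points).
  x = 7: rhs = 15, matching y values: none (0 points).
  x = 8: rhs = 5, matching y values: none (0 points).
  x = 9: rhs = 20, matching y values: none (0 points).
  x = 10: rhs = 20, matching y values: none (0 points).
  x = 11: rhs = 11, matching y values: none (0 points).
  x = 12: rhs = 22, matching y values: none (0 points).
  x = 13: rhs = 13, matching y values: 6, 17 (2 points).
  x = 14: rhs = 13, matching y values: 6, 17 (2 points).
  x = 15: rhs = 5, matching y values: none (0 points).
  x = 16: rhs = 18, matching y values: 8, 15 (2 points).
  x = 17: rhs = 12, matching y values: 9, 14 (2 points).
  x = 18: rhs = 16, matching y values: 4, 19 (2 points).
  x = 19: rhs = 13, matching y values: 6, 17 (2 points).
  x = 20: rhs = 9, matching y values: 3, 20 (2 points).
  x = 21: rhs = 10, matching y values: none (0 points).
  x = 22: rhs = 22, matching y values: none (0 points).
Total affine count: 17.
Full point count |E(F_23)| = 17 + 1 = 18.
Hasse bound: |18 − (23+1)| = |-6| = 6 ≤ 2√23 ≈ 9.5917 ✓.


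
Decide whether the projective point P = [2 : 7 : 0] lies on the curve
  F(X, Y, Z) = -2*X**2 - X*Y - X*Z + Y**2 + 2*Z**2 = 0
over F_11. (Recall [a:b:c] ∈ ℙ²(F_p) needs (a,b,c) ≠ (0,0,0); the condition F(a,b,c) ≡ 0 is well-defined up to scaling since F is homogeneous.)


F(2,7,0) ≡ 5 (mod 11); P is NOT on the curve.

Evaluate F(2, 7, 0) term-by-term (mod 11).
  -2*X**2 ↦ -2·4·1·1 = -8
  -X*Y ↦ -1·2·7·1 = -14
  -X*Z ↦ -1·2·1·0 = 0
  Y**2 ↦ 1·1·49·1 = 49
  2*Z**2 ↦ 2·1·1·0 = 0
Sum: F(2, 7, 0) = (-8) + (-14) + (0) + (49) + (0) = 27.
Reducing mod 11: 27 ≡ 5 (mod 11).
Since F(a, b, c) ≡ 5 ≠ 0 (mod 11), P does NOT lie on the curve.


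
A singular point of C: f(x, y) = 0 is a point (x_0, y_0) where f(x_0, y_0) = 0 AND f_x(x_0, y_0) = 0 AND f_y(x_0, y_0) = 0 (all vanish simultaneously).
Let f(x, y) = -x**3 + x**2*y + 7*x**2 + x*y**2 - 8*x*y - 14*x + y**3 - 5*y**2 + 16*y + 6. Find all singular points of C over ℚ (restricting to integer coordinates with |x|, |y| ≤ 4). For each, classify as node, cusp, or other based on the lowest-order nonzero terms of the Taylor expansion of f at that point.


Singular points: {(3, 1)}; classification: node.

Compute partial derivatives:
  f_x = -3*x**2 + 2*x*y + 14*x + y**2 - 8*y - 14.
  f_y = x**2 + 2*x*y - 8*x + 3*y**2 - 10*y + 16.
Scan x_0 ∈ {−4, ..., 4}. For each x_0, f_y(x_0, y) is a polynomial in y; find its integer roots y ∈ {−4, ..., 4}, then test f_x and f at those candidates.
  x = -4: f_y(-4, y) = 3*y**2 - 18*y + 64; no integer root y with |y| ≤ 4.
  x = -3: f_y(-3, y) = 3*y**2 - 16*y + 49; no integer root y with |y| ≤ 4.
  x = -2: f_y(-2, y) = 3*y**2 - 14*y + 36; no integer root y with |y| ≤ 4.
  x = -1: f_y(-1, y) = 3*y**2 - 12*y + 25; no integer root y with |y| ≤ 4.
  x = 0: f_y(0, y) = 3*y**2 - 10*y + 16; no integer root y with |y| ≤ 4.
  x = 1: f_y(1, y) = 3*y**2 - 8*y + 9; no integer root y with |y| ≤ 4.
  x = 2: f_y(2, y) = 3*y**2 - 6*y + 4; no integer root y with |y| ≤ 4.
  x = 3: f_y(3, y) = 3*y**2 - 4*y + 1; vanishes at y ∈ {1}. (3, 1): f_x = 0, f = 0 — SINGULAR.
  x = 4: f_y(4, y) = 3*y**2 - 2*y; vanishes at y ∈ {0}. (4, 0): f_x = -6 ≠ 0.
Only singular point on the grid: (3, 1).
Classify: substitute x = 3 + u, y = 1 + v and expand: f = -u**3 + u**2*v - u**2 + u*v**2 + v**3 + v**2.
No constant or linear terms (consistent with a singular point). Quadratic part: -u**2 + v**2. Cubic part: -u**3 + u**2*v + u*v**2 + v**3.
The quadratic part v**2 - u**2 = (v − u)(v + u) splits into two distinct linear factors, so there are two distinct tangent lines y − 1 = ±(x − 3) — this is a node (ordinary double point).
Classification: node.


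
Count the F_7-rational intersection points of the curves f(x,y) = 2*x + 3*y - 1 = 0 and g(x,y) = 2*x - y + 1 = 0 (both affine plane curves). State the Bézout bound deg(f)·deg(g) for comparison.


Common zeros: {(5, 4)}; count = 1; Bézout bound = 1.

deg(f) = 1, deg(g) = 1, so Bézout bound = 1.
Scan x ∈ F_7. For each x, list the y ∈ F_7 with f(x, y) ≡ 0 and those with g(x, y) ≡ 0 (mod 7); the common zeros in that column are the intersection.
  x = 0: f ≡ 0 at y ∈ {5}; g ≡ 0 at y ∈ {1}; common: ∅.
  x = 1: f ≡ 0 at y ∈ {2}; g ≡ 0 at y ∈ {3}; common: ∅.
  x = 2: f ≡ 0 at y ∈ {6}; g ≡ 0 at y ∈ {5}; common: ∅.
  x = 3: f ≡ 0 at y ∈ {3}; g ≡ 0 at y ∈ {0}; common: ∅.
  x = 4: f ≡ 0 at y ∈ {0}; g ≡ 0 at y ∈ {2}; common: ∅.
  x = 5: f ≡ 0 at y ∈ {4}; g ≡ 0 at y ∈ {4}; common: {4}.
  x = 6: f ≡ 0 at y ∈ {1}; g ≡ 0 at y ∈ {6}; common: ∅.
Collecting: common zeros = {(5, 4)}, so the count is 1.
Comparison with the Bézout bound: 1 ≤ 1 = deg(f)·deg(g), as expected for curves with no common component (the bound is attained).


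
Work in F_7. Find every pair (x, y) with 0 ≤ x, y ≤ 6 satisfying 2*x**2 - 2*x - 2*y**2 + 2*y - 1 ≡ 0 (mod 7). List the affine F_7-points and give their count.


Affine F_7-points: {(2, 4), (3, 2), (3, 6), (5, 2), (5, 6), (6, 4)}; count = 6.

For each of the 49 pairs (x, y) ∈ F_7², evaluate f(x, y) mod 7. Record the zeros.
  x = 0: [0↦6, 1↦6, 2↦2, 3↦1, 4↦3, 5↦1, 6↦2]  zeros at y ∈ ∅
  x = 1: [0↦6, 1↦6, 2↦2, 3↦1, 4↦3, 5↦1, 6↦2]  zeros at y ∈ ∅
  x = 2: [0↦3, 1↦3, 2↦6, 3↦5, 4↦0, 5↦5, 6↦6]  zeros at y ∈ {4}
  x = 3: [0↦4, 1↦4, 2↦0, 3↦6, 4↦1, 5↦6, 6↦0]  zeros at y ∈ {2, 6}
  x = 4: [0↦2, 1↦2, 2↦5, 3↦4, 4↦6, 5↦4, 6↦5]  zeros at y ∈ ∅
  x = 5: [0↦4, 1↦4, 2↦0, 3↦6, 4↦1, 5↦6, 6↦0]  zeros at y ∈ {2, 6}
  x = 6: [0↦3, 1↦3, 2↦6, 3↦5, 4↦0, 5↦5, 6↦6]  zeros at y ∈ {4}
Collecting zeros: affine points = {(2, 4), (3, 2), (3, 6), (5, 2), (5, 6), (6, 4)}.
Total count |C(F_7)_aff| = 6.


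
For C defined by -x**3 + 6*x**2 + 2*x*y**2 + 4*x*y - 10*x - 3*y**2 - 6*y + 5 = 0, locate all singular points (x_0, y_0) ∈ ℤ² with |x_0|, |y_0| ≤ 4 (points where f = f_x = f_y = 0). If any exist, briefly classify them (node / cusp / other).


Singular points: {(2, -1)}; classification: cusp.

Compute partial derivatives:
  f_x = -3*x**2 + 12*x + 2*y**2 + 4*y - 10.
  f_y = 4*x*y + 4*x - 6*y - 6.
Scan x_0 ∈ {−4, ..., 4}. For each x_0, f_y(x_0, y) is a polynomial in y; find its integer roots y ∈ {−4, ..., 4}, then test f_x and f at those candidates.
  x = -4: f_y(-4, y) = -22*y - 22; vanishes at y ∈ {-1}. (-4, -1): f_x = -108 ≠ 0.
  x = -3: f_y(-3, y) = -18*y - 18; vanishes at y ∈ {-1}. (-3, -1): f_x = -75 ≠ 0.
  x = -2: f_y(-2, y) = -14*y - 14; vanishes at y ∈ {-1}. (-2, -1): f_x = -48 ≠ 0.
  x = -1: f_y(-1, y) = -10*y - 10; vanishes at y ∈ {-1}. (-1, -1): f_x = -27 ≠ 0.
  x = 0: f_y(0, y) = -6*y - 6; vanishes at y ∈ {-1}. (0, -1): f_x = -12 ≠ 0.
  x = 1: f_y(1, y) = -2*y - 2; vanishes at y ∈ {-1}. (1, -1): f_x = -3 ≠ 0.
  x = 2: f_y(2, y) = 2*y + 2; vanishes at y ∈ {-1}. (2, -1): f_x = 0, f = 0 — SINGULAR.
  x = 3: f_y(3, y) = 6*y + 6; vanishes at y ∈ {-1}. (3, -1): f_x = -3 ≠ 0.
  x = 4: f_y(4, y) = 10*y + 10; vanishes at y ∈ {-1}. (4, -1): f_x = -12 ≠ 0.
Only singular point on the grid: (2, -1).
Classify: substitute x = 2 + u, y = -1 + v and expand: f = -u**3 + 2*u*v**2 + v**2.
No constant or linear terms (consistent with a singular point). Quadratic part: v**2. Cubic part: -u**3 + 2*u*v**2.
The quadratic part v**2 is a perfect square, so there is a single (double) tangent line v = 0, i.e. y = -1. Restricting the cubic part to that line (v = 0) leaves -u**3 ≠ 0, so f is not divisible by v and the branch is v² ≈ u**3 to lowest order — this is a cusp.
Classification: cusp.


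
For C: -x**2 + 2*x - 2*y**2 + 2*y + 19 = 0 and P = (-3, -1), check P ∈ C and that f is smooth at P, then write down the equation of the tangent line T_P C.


Tangent line at P: 8*x + 6*y + 30 = 0.

Step 1: f(-3, -1) = 0, so P lies on C.
Step 2: partial derivatives
  f_x(x, y) = 2 - 2*x, f_y(x, y) = 2 - 4*y.
  f_x(P) = 8, f_y(P) = 6 (gradient nonzero, so P is smooth).
Step 3: tangent line at P: 8·(x − -3) + 6·(y − -1) = 0.
Expanding: 8*x + 6*y + 30 = 0.


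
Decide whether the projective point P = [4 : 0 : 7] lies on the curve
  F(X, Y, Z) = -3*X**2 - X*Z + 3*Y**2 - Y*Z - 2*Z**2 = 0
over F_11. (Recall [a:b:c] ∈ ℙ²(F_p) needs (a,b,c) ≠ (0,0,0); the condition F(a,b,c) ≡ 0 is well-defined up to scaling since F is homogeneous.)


F(4,0,7) ≡ 2 (mod 11); P is NOT on the curve.

Evaluate F(4, 0, 7) term-by-term (mod 11).
  -3*X**2 ↦ -3·16·1·1 = -48
  -X*Z ↦ -1·4·1·7 = -28
  3*Y**2 ↦ 3·1·0·1 = 0
  -Y*Z ↦ -1·1·0·7 = 0
  -2*Z**2 ↦ -2·1·1·49 = -98
Sum: F(4, 0, 7) = (-48) + (-28) + (0) + (0) + (-98) = -174.
Reducing mod 11: -174 ≡ 2 (mod 11).
Since F(a, b, c) ≡ 2 ≠ 0 (mod 11), P does NOT lie on the curve.


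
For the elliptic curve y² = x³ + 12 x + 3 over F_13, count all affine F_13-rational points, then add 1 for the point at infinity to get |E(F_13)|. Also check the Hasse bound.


Affine points = {(0, 4), (0, 9), (1, 4), (1, 9), (2, 3), (2, 10), (3, 1), (3, 12), (7, 1), (7, 12), (8, 0), (11, 6), (11, 7), (12, 4), (12, 9)}; affine count = 15; |E(F_13)| = 16.

Discriminant check: Δ ∝ 4a³ + 27b² = 4·12³ + 27·3² = 4·1728 + 27·9 ≡ 5 (mod 13). Nonzero ⇒ E is nonsingular.
For each x ∈ F_13, compute rhs = x³ + 12·x + 3 mod 13, then count y ∈ F_13 with y² ≡ rhs.
  x = 0: rhs = 3, matching y values: 4, 9 (2 points).
  x = 1: rhs = 3, matching y values: 4, 9 (2 points).
  x = 2: rhs = 9, matching y values: 3, 10 (2 points).
  x = 3: rhs = 1, matching y values: 1, 12 (2 points).
  x = 4: rhs = 11, matching y values: none (0 points).
  x = 5: rhs = 6, matching y values: none (0 points).
  x = 6: rhs = 5, matching y values: none (0 points).
  x = 7: rhs = 1, matching y values: 1, 12 (2 points).
  x = 8: rhs = 0, matching y values: 0 (1 points).
  x = 9: rhs = 8, matching y values: none (0 points).
  x = 10: rhs = 5, matching y values: none (0 points).
  x = 11: rhs = 10, matching y values: 6, 7 (2 points).
  x = 12: rhs = 3, matching y values: 4, 9 (2 points).
Total affine count: 15.
Full point count |E(F_13)| = 15 + 1 = 16.
Hasse bound: |16 − (13+1)| = |2| = 2 ≤ 2√13 ≈ 7.2111 ✓.


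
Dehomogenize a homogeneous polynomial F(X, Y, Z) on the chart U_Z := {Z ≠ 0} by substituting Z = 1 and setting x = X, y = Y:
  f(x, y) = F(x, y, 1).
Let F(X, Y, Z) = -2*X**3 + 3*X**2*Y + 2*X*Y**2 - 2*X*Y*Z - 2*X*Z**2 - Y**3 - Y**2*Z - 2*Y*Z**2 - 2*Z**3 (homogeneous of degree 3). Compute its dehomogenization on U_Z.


f(x, y) = -2*x**3 + 3*x**2*y + 2*x*y**2 - 2*x*y - 2*x - y**3 - y**2 - 2*y - 2

On U_Z we set Z = 1. Each monomial c·X^i·Y^j·Z^k in F becomes c·x^i·y^j·1^k = c·x^i·y^j.
Substituting Z = 1: F(X, Y, 1) = -2*x**3 + 3*x**2*y + 2*x*y**2 - 2*x*y - 2*x - y**3 - y**2 - 2*y - 2.
Note: deg(f) ≤ deg(F) = 3; strict inequality happens when F is divisible by Z (lost terms).


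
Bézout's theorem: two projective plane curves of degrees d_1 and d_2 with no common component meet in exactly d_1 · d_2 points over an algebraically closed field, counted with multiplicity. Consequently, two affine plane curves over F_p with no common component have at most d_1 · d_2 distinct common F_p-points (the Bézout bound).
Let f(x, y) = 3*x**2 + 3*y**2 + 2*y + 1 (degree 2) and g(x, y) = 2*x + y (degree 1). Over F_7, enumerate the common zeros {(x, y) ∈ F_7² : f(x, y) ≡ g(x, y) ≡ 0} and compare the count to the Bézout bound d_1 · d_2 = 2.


Common zeros: ∅; count = 0; Bézout bound = 2.

deg(f) = 2, deg(g) = 1, so Bézout bound = 2.
Scan x ∈ F_7. For each x, list the y ∈ F_7 with f(x, y) ≡ 0 and those with g(x, y) ≡ 0 (mod 7); the common zeros in that column are the intersection.
  x = 0: f ≡ 0 at y ∈ ∅; g ≡ 0 at y ∈ {0}; common: ∅.
  x = 1: f ≡ 0 at y ∈ ∅; g ≡ 0 at y ∈ {5}; common: ∅.
  x = 2: f ≡ 0 at y ∈ {5, 6}; g ≡ 0 at y ∈ {3}; common: ∅.
  x = 3: f ≡ 0 at y ∈ {0, 4}; g ≡ 0 at y ∈ {1}; common: ∅.
  x = 4: f ≡ 0 at y ∈ {0, 4}; g ≡ 0 at y ∈ {6}; common: ∅.
  x = 5: f ≡ 0 at y ∈ {5, 6}; g ≡ 0 at y ∈ {4}; common: ∅.
  x = 6: f ≡ 0 at y ∈ ∅; g ≡ 0 at y ∈ {2}; common: ∅.
Collecting: common zeros = ∅, so the count is 0.
Comparison with the Bézout bound: 0 ≤ 2 = deg(f)·deg(g), as expected for curves with no common component (the affine F_7-count falls short of the bound because intersections may lie at infinity, over extension fields, or carry multiplicity).


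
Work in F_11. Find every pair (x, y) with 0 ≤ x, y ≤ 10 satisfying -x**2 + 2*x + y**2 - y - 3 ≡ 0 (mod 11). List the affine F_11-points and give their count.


Affine F_11-points: {(1, 2), (1, 10), (3, 3), (3, 9), (4, 0), (4, 1), (9, 0), (9, 1), (10, 3), (10, 9)}; count = 10.

For each of the 121 pairs (x, y) ∈ F_11², evaluate f(x, y) mod 11. Record the zeros.
  x = 0: [0↦8, 1↦8, 2↦10, 3↦3, 4↦9, 5↦6, 6↦5, 7↦6, 8↦9, 9↦3, 10↦10]  zeros at y ∈ ∅
  x = 1: [0↦9, 1↦9, 2↦0, 3↦4, 4↦10, 5↦7, 6↦6, 7↦7, 8↦10, 9↦4, 10↦0]  zeros at y ∈ {2, 10}
  x = 2: [0↦8, 1↦8, 2↦10, 3↦3, 4↦9, 5↦6, 6↦5, 7↦6, 8↦9, 9↦3, 10↦10]  zeros at y ∈ ∅
  x = 3: [0↦5, 1↦5, 2↦7, 3↦0, 4↦6, 5↦3, 6↦2, 7↦3, 8↦6, 9↦0, 10↦7]  zeros at y ∈ {3, 9}
  x = 4: [0↦0, 1↦0, 2↦2, 3↦6, 4↦1, 5↦9, 6↦8, 7↦9, 8↦1, 9↦6, 10↦2]  zeros at y ∈ {0, 1}
  x = 5: [0↦4, 1↦4, 2↦6, 3↦10, 4↦5, 5↦2, 6↦1, 7↦2, 8↦5, 9↦10, 10↦6]  zeros at y ∈ ∅
  x = 6: [0↦6, 1↦6, 2↦8, 3↦1, 4↦7, 5↦4, 6↦3, 7↦4, 8↦7, 9↦1, 10↦8]  zeros at y ∈ ∅
  x = 7: [0↦6, 1↦6, 2↦8, 3↦1, 4↦7, 5↦4, 6↦3, 7↦4, 8↦7, 9↦1, 10↦8]  zeros at y ∈ ∅
  x = 8: [0↦4, 1↦4, 2↦6, 3↦10, 4↦5, 5↦2, 6↦1, 7↦2, 8↦5, 9↦10, 10↦6]  zeros at y ∈ ∅
  x = 9: [0↦0, 1↦0, 2↦2, 3↦6, 4↦1, 5↦9, 6↦8, 7↦9, 8↦1, 9↦6, 10↦2]  zeros at y ∈ {0, 1}
  x = 10: [0↦5, 1↦5, 2↦7, 3↦0, 4↦6, 5↦3, 6↦2, 7↦3, 8↦6, 9↦0, 10↦7]  zeros at y ∈ {3, 9}
Collecting zeros: affine points = {(1, 2), (1, 10), (3, 3), (3, 9), (4, 0), (4, 1), (9, 0), (9, 1), (10, 3), (10, 9)}.
Total count |C(F_11)_aff| = 10.


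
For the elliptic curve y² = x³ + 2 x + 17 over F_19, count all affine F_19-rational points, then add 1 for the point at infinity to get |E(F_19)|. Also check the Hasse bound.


Affine points = {(0, 6), (0, 13), (1, 1), (1, 18), (5, 0), (6, 6), (6, 13), (9, 2), (9, 17), (10, 7), (10, 12), (13, 6), (13, 13), (17, 9), (17, 10)}; affine count = 15; |E(F_19)| = 16.

Discriminant check: Δ ∝ 4a³ + 27b² = 4·2³ + 27·17² = 4·8 + 27·289 ≡ 7 (mod 19). Nonzero ⇒ E is nonsingular.
For each x ∈ F_19, compute rhs = x³ + 2·x + 17 mod 19, then count y ∈ F_19 with y² ≡ rhs.
  x = 0: rhs = 17, matching y values: 6, 13 (2 points).
  x = 1: rhs = 1, matching y values: 1, 18 (2 points).
  x = 2: rhs = 10, matching y values: none (0 points).
  x = 3: rhs = 12, matching y values: none (0 points).
  x = 4: rhs = 13, matching y values: none (0 points).
  x = 5: rhs = 0, matching y values: 0 (1 points).
  x = 6: rhs = 17, matching y values: 6, 13 (2 points).
  x = 7: rhs = 13, matching y values: none (0 points).
  x = 8: rhs = 13, matching y values: none (0 points).
  x = 9: rhs = 4, matching y values: 2, 17 (2 points).
  x = 10: rhs = 11, matching y values: 7, 12 (2 points).
  x = 11: rhs = 2, matching y values: none (0 points).
  x = 12: rhs = 2, matching y values: none (0 points).
  x = 13: rhs = 17, matching y values: 6, 13 (2 points).
  x = 14: rhs = 15, matching y values: none (0 points).
  x = 15: rhs = 2, matching y values: none (0 points).
  x = 16: rhs = 3, matching y values: none (0 points).
  x = 17: rhs = 5, matching y values: 9, 10 (2 points).
  x = 18: rhs = 14, matching y values: none (0 points).
Total affine count: 15.
Full point count |E(F_19)| = 15 + 1 = 16.
Hasse bound: |16 − (19+1)| = |-4| = 4 ≤ 2√19 ≈ 8.7178 ✓.


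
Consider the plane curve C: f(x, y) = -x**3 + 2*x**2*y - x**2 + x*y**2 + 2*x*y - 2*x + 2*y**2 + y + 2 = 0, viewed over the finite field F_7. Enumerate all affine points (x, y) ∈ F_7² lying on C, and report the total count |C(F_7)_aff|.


Affine F_7-points: {(1, 5), (2, 0), (2, 2), (3, 4), (3, 5), (4, 3), (5, 5)}; count = 7.

For each of the 49 pairs (x, y) ∈ F_7², evaluate f(x, y) mod 7. Record the zeros.
  x = 0: [0↦2, 1↦5, 2↦5, 3↦2, 4↦3, 5↦1, 6↦3]  zeros at y ∈ ∅
  x = 1: [0↦5, 1↦6, 2↦6, 3↦5, 4↦3, 5↦0, 6↦3]  zeros at y ∈ {5}
  x = 2: [0↦0, 1↦3, 2↦0, 3↦5, 4↦4, 5↦4, 6↦5]  zeros at y ∈ {0, 2}
  x = 3: [0↦2, 1↦4, 2↦2, 3↦3, 4↦0, 5↦0, 6↦3]  zeros at y ∈ {4, 5}
  x = 4: [0↦5, 1↦3, 2↦6, 3↦0, 4↦6, 5↦3, 6↦5]  zeros at y ∈ {3}
  x = 5: [0↦3, 1↦1, 2↦6, 3↦4, 4↦2, 5↦0, 6↦5]  zeros at y ∈ {5}
  x = 6: [0↦4, 1↦6, 2↦3, 3↦2, 4↦3, 5↦6, 6↦4]  zeros at y ∈ ∅
Collecting zeros: affine points = {(1, 5), (2, 0), (2, 2), (3, 4), (3, 5), (4, 3), (5, 5)}.
Total count |C(F_7)_aff| = 7.


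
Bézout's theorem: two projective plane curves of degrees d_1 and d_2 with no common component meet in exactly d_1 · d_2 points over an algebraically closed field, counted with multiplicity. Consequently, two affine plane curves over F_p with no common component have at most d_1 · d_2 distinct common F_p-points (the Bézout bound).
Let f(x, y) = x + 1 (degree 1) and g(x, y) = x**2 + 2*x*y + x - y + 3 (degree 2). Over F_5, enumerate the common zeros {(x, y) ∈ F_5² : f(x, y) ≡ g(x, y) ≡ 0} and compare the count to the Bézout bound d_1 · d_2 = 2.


Common zeros: {(4, 1)}; count = 1; Bézout bound = 2.

deg(f) = 1, deg(g) = 2, so Bézout bound = 2.
Scan x ∈ F_5. For each x, list the y ∈ F_5 with f(x, y) ≡ 0 and those with g(x, y) ≡ 0 (mod 5); the common zeros in that column are the intersection.
  x = 0: f ≡ 0 at y ∈ ∅; g ≡ 0 at y ∈ {3}; common: ∅.
  x = 1: f ≡ 0 at y ∈ ∅; g ≡ 0 at y ∈ {0}; common: ∅.
  x = 2: f ≡ 0 at y ∈ ∅; g ≡ 0 at y ∈ {2}; common: ∅.
  x = 3: f ≡ 0 at y ∈ ∅; g ≡ 0 at y ∈ {0, 1, 2, 3, 4}; common: ∅.
  x = 4: f ≡ 0 at y ∈ {0, 1, 2, 3, 4}; g ≡ 0 at y ∈ {1}; common: {1}.
Collecting: common zeros = {(4, 1)}, so the count is 1.
Comparison with the Bézout bound: 1 ≤ 2 = deg(f)·deg(g), as expected for curves with no common component (the affine F_5-count falls short of the bound because intersections may lie at infinity, over extension fields, or carry multiplicity).


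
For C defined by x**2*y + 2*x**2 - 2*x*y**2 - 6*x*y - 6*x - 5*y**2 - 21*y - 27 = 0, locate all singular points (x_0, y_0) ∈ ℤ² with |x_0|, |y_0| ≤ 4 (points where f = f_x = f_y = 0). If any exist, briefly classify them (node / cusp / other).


Singular points: {(-3, -3)}; classification: node.

Compute partial derivatives:
  f_x = 2*x*y + 4*x - 2*y**2 - 6*y - 6.
  f_y = x**2 - 4*x*y - 6*x - 10*y - 21.
Scan x_0 ∈ {−4, ..., 4}. For each x_0, f_y(x_0, y) is a polynomial in y; find its integer roots y ∈ {−4, ..., 4}, then test f_x and f at those candidates.
  x = -4: f_y(-4, y) = 6*y + 19; no integer root y with |y| ≤ 4.
  x = -3: f_y(-3, y) = 2*y + 6; vanishes at y ∈ {-3}. (-3, -3): f_x = 0, f = 0 — SINGULAR.
  x = -2: f_y(-2, y) = -2*y - 5; no integer root y with |y| ≤ 4.
  x = -1: f_y(-1, y) = -6*y - 14; no integer root y with |y| ≤ 4.
  x = 0: f_y(0, y) = -10*y - 21; no integer root y with |y| ≤ 4.
  x = 1: f_y(1, y) = -14*y - 26; no integer root y with |y| ≤ 4.
  x = 2: f_y(2, y) = -18*y - 29; no integer root y with |y| ≤ 4.
  x = 3: f_y(3, y) = -22*y - 30; no integer root y with |y| ≤ 4.
  x = 4: f_y(4, y) = -26*y - 29; no integer root y with |y| ≤ 4.
Only singular point on the grid: (-3, -3).
Classify: substitute x = -3 + u, y = -3 + v and expand: f = u**2*v - u**2 - 2*u*v**2 + v**2.
No constant or linear terms (consistent with a singular point). Quadratic part: -u**2 + v**2. Cubic part: u**2*v - 2*u*v**2.
The quadratic part v**2 - u**2 = (v − u)(v + u) splits into two distinct linear factors, so there are two distinct tangent lines y − -3 = ±(x − -3) — this is a node (ordinary double point).
Classification: node.


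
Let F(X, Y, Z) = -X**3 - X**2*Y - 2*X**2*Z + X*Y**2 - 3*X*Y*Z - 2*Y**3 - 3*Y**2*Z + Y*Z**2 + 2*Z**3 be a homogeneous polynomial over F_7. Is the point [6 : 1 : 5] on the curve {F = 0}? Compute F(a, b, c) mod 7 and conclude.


F(6,1,5) ≡ 3 (mod 7); P is NOT on the curve.

Evaluate F(6, 1, 5) term-by-term (mod 7).
  -X**3 ↦ -1·216·1·1 = -216
  -X**2*Y ↦ -1·36·1·1 = -36
  -2*X**2*Z ↦ -2·36·1·5 = -360
  X*Y**2 ↦ 1·6·1·1 = 6
  -3*X*Y*Z ↦ -3·6·1·5 = -90
  -2*Y**3 ↦ -2·1·1·1 = -2
  -3*Y**2*Z ↦ -3·1·1·5 = -15
  Y*Z**2 ↦ 1·1·1·25 = 25
  2*Z**3 ↦ 2·1·1·125 = 250
Sum: F(6, 1, 5) = (-216) + (-36) + (-360) + (6) + (-90) + (-2) + (-15) + (25) + (250) = -438.
Reducing mod 7: -438 ≡ 3 (mod 7).
Since F(a, b, c) ≡ 3 ≠ 0 (mod 7), P does NOT lie on the curve.


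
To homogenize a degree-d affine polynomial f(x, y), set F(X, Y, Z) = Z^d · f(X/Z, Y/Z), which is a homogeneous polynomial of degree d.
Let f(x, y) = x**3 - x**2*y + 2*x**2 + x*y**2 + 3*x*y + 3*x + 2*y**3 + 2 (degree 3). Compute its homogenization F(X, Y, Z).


F(X, Y, Z) = X**3 - X**2*Y + 2*X**2*Z + X*Y**2 + 3*X*Y*Z + 3*X*Z**2 + 2*Y**3 + 2*Z**3

deg(f) = 3.
Substitute x = X/Z, y = Y/Z into f, then multiply by Z^3.
  monomial 1·x^3·y^0 ↦ 1·X^3·Y^0·Z^0.
  monomial -1·x^2·y^1 ↦ -1·X^2·Y^1·Z^0.
  monomial 2·x^2·y^0 ↦ 2·X^2·Y^0·Z^1.
  monomial 1·x^1·y^2 ↦ 1·X^1·Y^2·Z^0.
  monomial 3·x^1·y^1 ↦ 3·X^1·Y^1·Z^1.
  monomial 3·x^1·y^0 ↦ 3·X^1·Y^0·Z^2.
  monomial 2·x^0·y^3 ↦ 2·X^0·Y^3·Z^0.
  monomial 2·x^0·y^0 ↦ 2·X^0·Y^0·Z^3.
Collecting: F(X, Y, Z) = X**3 - X**2*Y + 2*X**2*Z + X*Y**2 + 3*X*Y*Z + 3*X*Z**2 + 2*Y**3 + 2*Z**3.


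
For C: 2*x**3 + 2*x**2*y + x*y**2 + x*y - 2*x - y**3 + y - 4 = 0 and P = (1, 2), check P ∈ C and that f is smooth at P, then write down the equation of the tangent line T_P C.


Tangent line at P: 18*x - 4*y - 10 = 0.

Step 1: f(1, 2) = 0, so P lies on C.
Step 2: partial derivatives
  f_x(x, y) = 6*x**2 + 4*x*y + y**2 + y - 2, f_y(x, y) = 2*x**2 + 2*x*y + x - 3*y**2 + 1.
  f_x(P) = 18, f_y(P) = -4 (gradient nonzero, so P is smooth).
Step 3: tangent line at P: 18·(x − 1) + -4·(y − 2) = 0.
Expanding: 18*x - 4*y - 10 = 0.


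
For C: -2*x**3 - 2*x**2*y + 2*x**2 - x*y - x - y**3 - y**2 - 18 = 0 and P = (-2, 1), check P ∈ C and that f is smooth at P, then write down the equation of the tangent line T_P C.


Tangent line at P: -26*x - 11*y - 41 = 0.

Step 1: f(-2, 1) = 0, so P lies on C.
Step 2: partial derivatives
  f_x(x, y) = -6*x**2 - 4*x*y + 4*x - y - 1, f_y(x, y) = -2*x**2 - x - 3*y**2 - 2*y.
  f_x(P) = -26, f_y(P) = -11 (gradient nonzero, so P is smooth).
Step 3: tangent line at P: -26·(x − -2) + -11·(y − 1) = 0.
Expanding: -26*x - 11*y - 41 = 0.


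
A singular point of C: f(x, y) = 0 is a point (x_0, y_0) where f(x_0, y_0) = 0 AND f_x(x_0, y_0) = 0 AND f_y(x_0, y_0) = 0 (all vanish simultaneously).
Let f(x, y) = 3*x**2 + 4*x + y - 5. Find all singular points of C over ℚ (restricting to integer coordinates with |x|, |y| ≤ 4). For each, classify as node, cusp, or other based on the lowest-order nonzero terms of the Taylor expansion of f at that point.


No singular points in the scanned grid; C is smooth there.

Compute partial derivatives:
  f_x = 6*x + 4.
  f_y = 1.
f_y = 1 is a nonzero constant, so f_y never vanishes: no point (x, y) can satisfy f = f_x = f_y = 0. In particular no (x, y) ∈ {−4, ..., 4}² is singular; the curve is smooth.


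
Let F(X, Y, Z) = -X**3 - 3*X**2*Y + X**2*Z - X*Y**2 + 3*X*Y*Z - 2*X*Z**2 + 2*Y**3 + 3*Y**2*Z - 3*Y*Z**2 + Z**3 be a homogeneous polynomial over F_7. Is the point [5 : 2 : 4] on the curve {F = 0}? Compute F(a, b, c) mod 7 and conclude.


F(5,2,4) ≡ 0 (mod 7); P is on the curve.

Evaluate F(5, 2, 4) term-by-term (mod 7).
  -X**3 ↦ -1·125·1·1 = -125
  -3*X**2*Y ↦ -3·25·2·1 = -150
  X**2*Z ↦ 1·25·1·4 = 100
  -X*Y**2 ↦ -1·5·4·1 = -20
  3*X*Y*Z ↦ 3·5·2·4 = 120
  -2*X*Z**2 ↦ -2·5·1·16 = -160
  2*Y**3 ↦ 2·1·8·1 = 16
  3*Y**2*Z ↦ 3·1·4·4 = 48
  -3*Y*Z**2 ↦ -3·1·2·16 = -96
  Z**3 ↦ 1·1·1·64 = 64
Sum: F(5, 2, 4) = (-125) + (-150) + (100) + (-20) + (120) + (-160) + (16) + (48) + (-96) + (64) = -203.
Reducing mod 7: -203 ≡ 0 (mod 7).
Since F(a, b, c) ≡ 0 (mod 7), P lies on the curve.


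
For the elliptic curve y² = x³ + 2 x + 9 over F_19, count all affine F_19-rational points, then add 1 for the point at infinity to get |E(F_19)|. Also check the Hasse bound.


Affine points = {(0, 3), (0, 16), (3, 2), (3, 17), (4, 9), (4, 10), (5, 7), (5, 12), (6, 3), (6, 16), (7, 9), (7, 10), (8, 9), (8, 10), (13, 3), (13, 16), (14, 8), (14, 11), (17, 4), (17, 15), (18, 5), (18, 14)}; affine count = 22; |E(F_19)| = 23.

Discriminant check: Δ ∝ 4a³ + 27b² = 4·2³ + 27·9² = 4·8 + 27·81 ≡ 15 (mod 19). Nonzero ⇒ E is nonsingular.
For each x ∈ F_19, compute rhs = x³ + 2·x + 9 mod 19, then count y ∈ F_19 with y² ≡ rhs.
  x = 0: rhs = 9, matching y values: 3, 16 (2 points).
  x = 1: rhs = 12, matching y values: none (0 points).
  x = 2: rhs = 2, matching y values: none (0 points).
  x = 3: rhs = 4, matching y values: 2, 17 (2 points).
  x = 4: rhs = 5, matching y values: 9, 10 (2 points).
  x = 5: rhs = 11, matching y values: 7, 12 (2 points).
  x = 6: rhs = 9, matching y values: 3, 16 (2 points).
  x = 7: rhs = 5, matching y values: 9, 10 (2 points).
  x = 8: rhs = 5, matching y values: 9, 10 (2 points).
  x = 9: rhs = 15, matching y values: none (0 points).
  x = 10: rhs = 3, matching y values: none (0 points).
  x = 11: rhs = 13, matching y values: none (0 points).
  x = 12: rhs = 13, matching y values: none (0 points).
  x = 13: rhs = 9, matching y values: 3, 16 (2 points).
  x = 14: rhs = 7, matching y values: 8, 11 (2 points).
  x = 15: rhs = 13, matching y values: none (0 points).
  x = 16: rhs = 14, matching y values: none (0 points).
  x = 17: rhs = 16, matching y values: 4, 15 (2 points).
  x = 18: rhs = 6, matching y values: 5, 14 (2 points).
Total affine count: 22.
Full point count |E(F_19)| = 22 + 1 = 23.
Hasse bound: |23 − (19+1)| = |3| = 3 ≤ 2√19 ≈ 8.7178 ✓.


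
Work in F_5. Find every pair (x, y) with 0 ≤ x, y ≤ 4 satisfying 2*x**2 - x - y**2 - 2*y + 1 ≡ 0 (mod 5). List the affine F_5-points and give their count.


Affine F_5-points: {(4, 4)}; count = 1.

For each of the 25 pairs (x, y) ∈ F_5², evaluate f(x, y) mod 5. Record the zeros.
  x = 0: [0↦1, 1↦3, 2↦3, 3↦1, 4↦2]  zeros at y ∈ ∅
  x = 1: [0↦2, 1↦4, 2↦4, 3↦2, 4↦3]  zeros at y ∈ ∅
  x = 2: [0↦2, 1↦4, 2↦4, 3↦2, 4↦3]  zeros at y ∈ ∅
  x = 3: [0↦1, 1↦3, 2↦3, 3↦1, 4↦2]  zeros at y ∈ ∅
  x = 4: [0↦4, 1↦1, 2↦1, 3↦4, 4↦0]  zeros at y ∈ {4}
Collecting zeros: affine points = {(4, 4)}.
Total count |C(F_5)_aff| = 1.


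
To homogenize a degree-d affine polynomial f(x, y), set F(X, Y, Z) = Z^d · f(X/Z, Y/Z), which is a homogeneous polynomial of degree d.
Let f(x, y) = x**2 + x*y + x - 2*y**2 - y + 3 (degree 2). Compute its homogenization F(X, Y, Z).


F(X, Y, Z) = X**2 + X*Y + X*Z - 2*Y**2 - Y*Z + 3*Z**2

deg(f) = 2.
Substitute x = X/Z, y = Y/Z into f, then multiply by Z^2.
  monomial 1·x^2·y^0 ↦ 1·X^2·Y^0·Z^0.
  monomial 1·x^1·y^1 ↦ 1·X^1·Y^1·Z^0.
  monomial 1·x^1·y^0 ↦ 1·X^1·Y^0·Z^1.
  monomial -2·x^0·y^2 ↦ -2·X^0·Y^2·Z^0.
  monomial -1·x^0·y^1 ↦ -1·X^0·Y^1·Z^1.
  monomial 3·x^0·y^0 ↦ 3·X^0·Y^0·Z^2.
Collecting: F(X, Y, Z) = X**2 + X*Y + X*Z - 2*Y**2 - Y*Z + 3*Z**2.


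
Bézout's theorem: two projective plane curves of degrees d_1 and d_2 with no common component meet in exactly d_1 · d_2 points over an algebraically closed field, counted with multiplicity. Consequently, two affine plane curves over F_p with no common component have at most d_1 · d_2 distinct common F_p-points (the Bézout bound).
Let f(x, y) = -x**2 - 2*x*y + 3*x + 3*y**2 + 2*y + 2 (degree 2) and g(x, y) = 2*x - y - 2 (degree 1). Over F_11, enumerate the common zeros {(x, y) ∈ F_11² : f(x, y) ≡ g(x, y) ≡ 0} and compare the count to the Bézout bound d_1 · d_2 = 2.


Common zeros: ∅; count = 0; Bézout bound = 2.

deg(f) = 2, deg(g) = 1, so Bézout bound = 2.
Scan x ∈ F_11. For each x, list the y ∈ F_11 with f(x, y) ≡ 0 and those with g(x, y) ≡ 0 (mod 11); the common zeros in that column are the intersection.
  x = 0: f ≡ 0 at y ∈ ∅; g ≡ 0 at y ∈ {9}; common: ∅.
  x = 1: f ≡ 0 at y ∈ ∅; g ≡ 0 at y ∈ {0}; common: ∅.
  x = 2: f ≡ 0 at y ∈ {4}; g ≡ 0 at y ∈ {2}; common: ∅.
  x = 3: f ≡ 0 at y ∈ {7, 9}; g ≡ 0 at y ∈ {4}; common: ∅.
  x = 4: f ≡ 0 at y ∈ {4, 9}; g ≡ 0 at y ∈ {6}; common: ∅.
  x = 5: f ≡ 0 at y ∈ ∅; g ≡ 0 at y ∈ {8}; common: ∅.
  x = 6: f ≡ 0 at y ∈ ∅; g ≡ 0 at y ∈ {10}; common: ∅.
  x = 7: f ≡ 0 at y ∈ {5, 10}; g ≡ 0 at y ∈ {1}; common: ∅.
  x = 8: f ≡ 0 at y ∈ {5, 7}; g ≡ 0 at y ∈ {3}; common: ∅.
  x = 9: f ≡ 0 at y ∈ {10}; g ≡ 0 at y ∈ {5}; common: ∅.
  x = 10: f ≡ 0 at y ∈ ∅; g ≡ 0 at y ∈ {7}; common: ∅.
Collecting: common zeros = ∅, so the count is 0.
Comparison with the Bézout bound: 0 ≤ 2 = deg(f)·deg(g), as expected for curves with no common component (the affine F_11-count falls short of the bound because intersections may lie at infinity, over extension fields, or carry multiplicity).
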